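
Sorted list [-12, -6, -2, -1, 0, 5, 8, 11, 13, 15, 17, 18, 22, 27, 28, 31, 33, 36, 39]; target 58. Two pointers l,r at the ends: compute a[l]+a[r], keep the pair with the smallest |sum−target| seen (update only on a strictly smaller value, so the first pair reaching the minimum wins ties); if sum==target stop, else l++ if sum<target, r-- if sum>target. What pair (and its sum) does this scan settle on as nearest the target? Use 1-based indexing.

pair (22, 36) with sum 58 (|Δ|=0)

[1,19] -12+39=27 d=31 * → l++
[2,19] -6+39=33 d=25 * → l++
[3,19] -2+39=37 d=21 * → l++
[4,19] -1+39=38 d=20 * → l++
[5,19] 0+39=39 d=19 * → l++
[6,19] 5+39=44 d=14 * → l++
[7,19] 8+39=47 d=11 * → l++
[8,19] 11+39=50 d=8 * → l++
[9,19] 13+39=52 d=6 * → l++
[10,19] 15+39=54 d=4 * → l++
[11,19] 17+39=56 d=2 * → l++
[12,19] 18+39=57 d=1 * → l++
[13,19] 22+39=61 d=3 → r--
[13,18] 22+36=58 d=0 * → stop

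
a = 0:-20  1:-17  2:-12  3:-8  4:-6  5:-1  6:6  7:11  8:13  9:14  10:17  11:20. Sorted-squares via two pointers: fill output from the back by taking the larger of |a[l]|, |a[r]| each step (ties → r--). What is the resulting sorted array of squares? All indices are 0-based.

[1, 36, 36, 64, 121, 144, 169, 196, 289, 289, 400, 400]

[0,11] |-20|<=|20| out[11]=400 → r--
[0,10] |-20|>|17| out[10]=400 → l++
[1,10] |-17|<=|17| out[9]=289 → r--
[1,9] |-17|>|14| out[8]=289 → l++
[2,9] |-12|<=|14| out[7]=196 → r--
[2,8] |-12|<=|13| out[6]=169 → r--
[2,7] |-12|>|11| out[5]=144 → l++
[3,7] |-8|<=|11| out[4]=121 → r--
[3,6] |-8|>|6| out[3]=64 → l++
[4,6] |-6|<=|6| out[2]=36 → r--
[4,5] |-6|>|-1| out[1]=36 → l++
[5,5] |-1|<=|-1| out[0]=1 → r--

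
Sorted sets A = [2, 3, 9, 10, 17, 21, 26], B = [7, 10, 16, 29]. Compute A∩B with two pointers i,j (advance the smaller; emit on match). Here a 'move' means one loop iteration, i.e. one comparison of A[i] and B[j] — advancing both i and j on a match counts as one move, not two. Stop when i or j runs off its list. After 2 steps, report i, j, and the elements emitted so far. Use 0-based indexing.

[i=0,j=0] 2<7 → i++
[i=1,j=0] 3<7 → i++

i=2, j=0, emitted=[]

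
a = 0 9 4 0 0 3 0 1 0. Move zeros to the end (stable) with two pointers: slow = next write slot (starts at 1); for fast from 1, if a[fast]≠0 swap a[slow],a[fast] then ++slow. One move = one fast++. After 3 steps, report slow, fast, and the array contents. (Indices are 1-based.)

slow=3, fast=4, a=[9, 4, 0, 0, 0, 3, 0, 1, 0]

(s=1,f=1) a[fast]=0 → fast++
(s=1,f=2) a[fast]=9≠0 swap→a[1]=9 → slow++,fast++
(s=2,f=3) a[fast]=4≠0 swap→a[2]=4 → slow++,fast++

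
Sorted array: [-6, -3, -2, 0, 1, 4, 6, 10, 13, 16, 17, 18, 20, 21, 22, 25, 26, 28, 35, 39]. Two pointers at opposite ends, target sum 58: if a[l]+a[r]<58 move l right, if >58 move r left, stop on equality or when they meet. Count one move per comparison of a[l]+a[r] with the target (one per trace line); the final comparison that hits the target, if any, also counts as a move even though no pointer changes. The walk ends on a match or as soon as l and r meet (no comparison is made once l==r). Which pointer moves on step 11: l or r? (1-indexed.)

l

[1,20] -6+39=33 <58 → l++
[2,20] -3+39=36 <58 → l++
[3,20] -2+39=37 <58 → l++
[4,20] 0+39=39 <58 → l++
[5,20] 1+39=40 <58 → l++
[6,20] 4+39=43 <58 → l++
[7,20] 6+39=45 <58 → l++
[8,20] 10+39=49 <58 → l++
[9,20] 13+39=52 <58 → l++
[10,20] 16+39=55 <58 → l++
[11,20] 17+39=56 <58 → l++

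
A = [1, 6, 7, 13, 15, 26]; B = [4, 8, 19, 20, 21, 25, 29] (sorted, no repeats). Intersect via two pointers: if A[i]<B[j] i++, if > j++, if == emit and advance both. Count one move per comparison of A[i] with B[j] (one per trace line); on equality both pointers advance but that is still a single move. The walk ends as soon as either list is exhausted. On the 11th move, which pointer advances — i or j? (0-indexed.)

i=0 j=0: 1<4, i++
i=1 j=0: 6>4, j++
i=1 j=1: 6<8, i++
i=2 j=1: 7<8, i++
i=3 j=1: 13>8, j++
i=3 j=2: 13<19, i++
i=4 j=2: 15<19, i++
i=5 j=2: 26>19, j++
i=5 j=3: 26>20, j++
i=5 j=4: 26>21, j++
i=5 j=5: 26>25, j++

j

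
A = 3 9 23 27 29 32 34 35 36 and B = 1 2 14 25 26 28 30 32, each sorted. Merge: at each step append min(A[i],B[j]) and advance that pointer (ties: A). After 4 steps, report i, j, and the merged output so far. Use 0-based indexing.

i=2, j=2, merged so far=[1, 2, 3, 9]

i=0 j=0: A[i]=3>B[j]=1 take 1, j++
i=0 j=1: A[i]=3>B[j]=2 take 2, j++
i=0 j=2: A[i]=3<=B[j]=14 take 3, i++
i=1 j=2: A[i]=9<=B[j]=14 take 9, i++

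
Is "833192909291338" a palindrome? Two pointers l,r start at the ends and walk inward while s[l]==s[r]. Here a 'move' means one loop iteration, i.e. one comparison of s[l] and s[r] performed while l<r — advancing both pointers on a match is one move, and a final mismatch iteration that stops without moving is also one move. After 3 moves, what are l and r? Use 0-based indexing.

l=3, r=11

l=0 r=14: '8'=='8', l++,r--
l=1 r=13: '3'=='3', l++,r--
l=2 r=12: '3'=='3', l++,r--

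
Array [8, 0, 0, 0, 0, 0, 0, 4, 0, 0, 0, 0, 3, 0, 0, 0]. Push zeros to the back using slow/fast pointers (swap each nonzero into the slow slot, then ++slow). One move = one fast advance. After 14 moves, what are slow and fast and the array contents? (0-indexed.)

slow=3, fast=14, a=[8, 4, 3, 0, 0, 0, 0, 0, 0, 0, 0, 0, 0, 0, 0, 0]

slow=0 fast=0: a[fast]=8≠0 swap→a[0]=8, slow++,fast++
slow=1 fast=1: a[fast]=0, fast++
slow=1 fast=2: a[fast]=0, fast++
slow=1 fast=3: a[fast]=0, fast++
slow=1 fast=4: a[fast]=0, fast++
slow=1 fast=5: a[fast]=0, fast++
slow=1 fast=6: a[fast]=0, fast++
slow=1 fast=7: a[fast]=4≠0 swap→a[1]=4, slow++,fast++
slow=2 fast=8: a[fast]=0, fast++
slow=2 fast=9: a[fast]=0, fast++
slow=2 fast=10: a[fast]=0, fast++
slow=2 fast=11: a[fast]=0, fast++
slow=2 fast=12: a[fast]=3≠0 swap→a[2]=3, slow++,fast++
slow=3 fast=13: a[fast]=0, fast++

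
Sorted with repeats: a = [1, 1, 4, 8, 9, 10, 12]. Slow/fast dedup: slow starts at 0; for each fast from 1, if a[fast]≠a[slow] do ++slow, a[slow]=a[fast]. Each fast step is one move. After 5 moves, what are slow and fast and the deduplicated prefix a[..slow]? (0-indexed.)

slow=0 fast=1: a[fast]=1=a[slow] dup, fast++
slow=0 fast=2: a[fast]=4≠a[slow]=1 write a[1]=4, slow++,fast++
slow=1 fast=3: a[fast]=8≠a[slow]=4 write a[2]=8, slow++,fast++
slow=2 fast=4: a[fast]=9≠a[slow]=8 write a[3]=9, slow++,fast++
slow=3 fast=5: a[fast]=10≠a[slow]=9 write a[4]=10, slow++,fast++

slow=4, fast=6, prefix=[1, 4, 8, 9, 10]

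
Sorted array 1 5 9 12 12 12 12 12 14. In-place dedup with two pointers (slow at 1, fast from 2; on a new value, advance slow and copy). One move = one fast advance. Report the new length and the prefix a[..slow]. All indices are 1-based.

length 5; prefix = [1, 5, 9, 12, 14]

slow=1 fast=2: a[fast]=5≠a[slow]=1 write a[2]=5, slow++,fast++
slow=2 fast=3: a[fast]=9≠a[slow]=5 write a[3]=9, slow++,fast++
slow=3 fast=4: a[fast]=12≠a[slow]=9 write a[4]=12, slow++,fast++
slow=4 fast=5: a[fast]=12=a[slow] dup, fast++
slow=4 fast=6: a[fast]=12=a[slow] dup, fast++
slow=4 fast=7: a[fast]=12=a[slow] dup, fast++
slow=4 fast=8: a[fast]=12=a[slow] dup, fast++
slow=4 fast=9: a[fast]=14≠a[slow]=12 write a[5]=14, slow++,fast++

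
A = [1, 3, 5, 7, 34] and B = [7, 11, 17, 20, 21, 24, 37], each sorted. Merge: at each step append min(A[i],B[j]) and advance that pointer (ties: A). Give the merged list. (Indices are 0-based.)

[i=0,j=0] A[i]=1<=B[j]=7 take 1 → i++
[i=1,j=0] A[i]=3<=B[j]=7 take 3 → i++
[i=2,j=0] A[i]=5<=B[j]=7 take 5 → i++
[i=3,j=0] A[i]=7<=B[j]=7 take 7 → i++
[i=4,j=0] A[i]=34>B[j]=7 take 7 → j++
[i=4,j=1] A[i]=34>B[j]=11 take 11 → j++
[i=4,j=2] A[i]=34>B[j]=17 take 17 → j++
[i=4,j=3] A[i]=34>B[j]=20 take 20 → j++
[i=4,j=4] A[i]=34>B[j]=21 take 21 → j++
[i=4,j=5] A[i]=34>B[j]=24 take 24 → j++
[i=4,j=6] A[i]=34<=B[j]=37 take 34 → i++
[i=5,j=6] A done, take B[j]=37 → j++

[1, 3, 5, 7, 7, 11, 17, 20, 21, 24, 34, 37]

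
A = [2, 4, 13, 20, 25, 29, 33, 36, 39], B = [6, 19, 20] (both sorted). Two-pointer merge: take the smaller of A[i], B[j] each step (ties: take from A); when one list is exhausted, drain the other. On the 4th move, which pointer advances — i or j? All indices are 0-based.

i

i=0 j=0: A[i]=2<=B[j]=6 take 2, i++
i=1 j=0: A[i]=4<=B[j]=6 take 4, i++
i=2 j=0: A[i]=13>B[j]=6 take 6, j++
i=2 j=1: A[i]=13<=B[j]=19 take 13, i++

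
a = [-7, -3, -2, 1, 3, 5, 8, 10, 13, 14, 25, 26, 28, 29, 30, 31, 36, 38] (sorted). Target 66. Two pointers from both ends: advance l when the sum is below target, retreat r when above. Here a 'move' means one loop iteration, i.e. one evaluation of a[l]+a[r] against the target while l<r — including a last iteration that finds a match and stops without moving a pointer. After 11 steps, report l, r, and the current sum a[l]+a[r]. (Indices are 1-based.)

l=12, r=18, sum=64

l=1 r=18: -7+38=31 <66, l++
l=2 r=18: -3+38=35 <66, l++
l=3 r=18: -2+38=36 <66, l++
l=4 r=18: 1+38=39 <66, l++
l=5 r=18: 3+38=41 <66, l++
l=6 r=18: 5+38=43 <66, l++
l=7 r=18: 8+38=46 <66, l++
l=8 r=18: 10+38=48 <66, l++
l=9 r=18: 13+38=51 <66, l++
l=10 r=18: 14+38=52 <66, l++
l=11 r=18: 25+38=63 <66, l++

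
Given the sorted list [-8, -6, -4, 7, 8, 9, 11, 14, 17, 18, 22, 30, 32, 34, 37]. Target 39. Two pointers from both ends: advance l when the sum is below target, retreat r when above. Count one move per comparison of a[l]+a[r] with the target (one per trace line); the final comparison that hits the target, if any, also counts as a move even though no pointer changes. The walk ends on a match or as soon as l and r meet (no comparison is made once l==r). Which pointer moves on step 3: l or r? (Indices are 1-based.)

l

l=1 r=15: -8+37=29 <39, l++
l=2 r=15: -6+37=31 <39, l++
l=3 r=15: -4+37=33 <39, l++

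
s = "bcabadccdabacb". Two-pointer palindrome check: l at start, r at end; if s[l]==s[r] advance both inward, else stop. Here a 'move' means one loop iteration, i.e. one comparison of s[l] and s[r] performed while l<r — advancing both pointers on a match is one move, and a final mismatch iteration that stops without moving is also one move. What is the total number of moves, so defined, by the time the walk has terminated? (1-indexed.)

7 moves

[1,14] 'b'=='b' → l++,r--
[2,13] 'c'=='c' → l++,r--
[3,12] 'a'=='a' → l++,r--
[4,11] 'b'=='b' → l++,r--
[5,10] 'a'=='a' → l++,r--
[6,9] 'd'=='d' → l++,r--
[7,8] 'c'=='c' → l++,r--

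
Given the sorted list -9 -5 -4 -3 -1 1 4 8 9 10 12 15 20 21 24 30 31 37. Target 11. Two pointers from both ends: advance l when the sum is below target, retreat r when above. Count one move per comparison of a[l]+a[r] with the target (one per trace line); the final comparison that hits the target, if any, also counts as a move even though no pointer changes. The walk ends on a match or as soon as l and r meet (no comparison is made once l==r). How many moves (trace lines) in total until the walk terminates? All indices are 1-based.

l=1 r=18: -9+37=28 >11, r--
l=1 r=17: -9+31=22 >11, r--
l=1 r=16: -9+30=21 >11, r--
l=1 r=15: -9+24=15 >11, r--
l=1 r=14: -9+21=12 >11, r--
l=1 r=13: -9+20=11, found

6 moves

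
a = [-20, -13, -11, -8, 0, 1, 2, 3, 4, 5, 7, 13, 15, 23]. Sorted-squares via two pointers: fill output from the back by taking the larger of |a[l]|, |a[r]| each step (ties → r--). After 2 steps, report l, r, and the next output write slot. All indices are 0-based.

l=1, r=12, next write slot=11

l=0 r=13: |-20|<=|23| out[13]=529, r--
l=0 r=12: |-20|>|15| out[12]=400, l++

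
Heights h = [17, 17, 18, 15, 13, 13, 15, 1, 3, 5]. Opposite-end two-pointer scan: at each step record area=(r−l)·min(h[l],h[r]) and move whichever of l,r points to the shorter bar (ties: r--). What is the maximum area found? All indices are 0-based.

l=0 r=9: min(17,5)*9=45 best=45 *, r--
l=0 r=8: min(17,3)*8=24 best=45, r--
l=0 r=7: min(17,1)*7=7 best=45, r--
l=0 r=6: min(17,15)*6=90 best=90 *, r--
l=0 r=5: min(17,13)*5=65 best=90, r--
l=0 r=4: min(17,13)*4=52 best=90, r--
l=0 r=3: min(17,15)*3=45 best=90, r--
l=0 r=2: min(17,18)*2=34 best=90, l++
l=1 r=2: min(17,18)*1=17 best=90, l++

max area = 90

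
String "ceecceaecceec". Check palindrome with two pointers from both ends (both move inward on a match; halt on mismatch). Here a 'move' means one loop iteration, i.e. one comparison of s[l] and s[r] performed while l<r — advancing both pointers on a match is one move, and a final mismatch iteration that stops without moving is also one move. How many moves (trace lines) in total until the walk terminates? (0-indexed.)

l=0 r=12: 'c'=='c', l++,r--
l=1 r=11: 'e'=='e', l++,r--
l=2 r=10: 'e'=='e', l++,r--
l=3 r=9: 'c'=='c', l++,r--
l=4 r=8: 'c'=='c', l++,r--
l=5 r=7: 'e'=='e', l++,r--

6 moves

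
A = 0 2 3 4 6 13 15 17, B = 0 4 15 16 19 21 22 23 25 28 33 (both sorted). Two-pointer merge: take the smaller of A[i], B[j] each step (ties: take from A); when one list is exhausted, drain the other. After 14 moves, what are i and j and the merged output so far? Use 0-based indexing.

i=0 j=0: A[i]=0<=B[j]=0 take 0, i++
i=1 j=0: A[i]=2>B[j]=0 take 0, j++
i=1 j=1: A[i]=2<=B[j]=4 take 2, i++
i=2 j=1: A[i]=3<=B[j]=4 take 3, i++
i=3 j=1: A[i]=4<=B[j]=4 take 4, i++
i=4 j=1: A[i]=6>B[j]=4 take 4, j++
i=4 j=2: A[i]=6<=B[j]=15 take 6, i++
i=5 j=2: A[i]=13<=B[j]=15 take 13, i++
i=6 j=2: A[i]=15<=B[j]=15 take 15, i++
i=7 j=2: A[i]=17>B[j]=15 take 15, j++
i=7 j=3: A[i]=17>B[j]=16 take 16, j++
i=7 j=4: A[i]=17<=B[j]=19 take 17, i++
i=8 j=4: A done, take B[j]=19, j++
i=8 j=5: A done, take B[j]=21, j++

i=8, j=6, merged so far=[0, 0, 2, 3, 4, 4, 6, 13, 15, 15, 16, 17, 19, 21]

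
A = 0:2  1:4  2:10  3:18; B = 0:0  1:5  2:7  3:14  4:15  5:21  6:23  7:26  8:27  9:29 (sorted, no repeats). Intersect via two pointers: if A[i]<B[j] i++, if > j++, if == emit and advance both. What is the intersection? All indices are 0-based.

i=0 j=0: 2>0, j++
i=0 j=1: 2<5, i++
i=1 j=1: 4<5, i++
i=2 j=1: 10>5, j++
i=2 j=2: 10>7, j++
i=2 j=3: 10<14, i++
i=3 j=3: 18>14, j++
i=3 j=4: 18>15, j++
i=3 j=5: 18<21, i++

intersection = []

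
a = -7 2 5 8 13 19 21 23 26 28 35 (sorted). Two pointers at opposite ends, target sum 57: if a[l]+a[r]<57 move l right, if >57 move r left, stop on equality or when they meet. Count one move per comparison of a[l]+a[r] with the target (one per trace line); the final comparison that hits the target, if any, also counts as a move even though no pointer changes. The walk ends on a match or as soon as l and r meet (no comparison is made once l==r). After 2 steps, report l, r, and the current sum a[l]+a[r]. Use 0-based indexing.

l=0 r=10: -7+35=28 <57, l++
l=1 r=10: 2+35=37 <57, l++

l=2, r=10, sum=40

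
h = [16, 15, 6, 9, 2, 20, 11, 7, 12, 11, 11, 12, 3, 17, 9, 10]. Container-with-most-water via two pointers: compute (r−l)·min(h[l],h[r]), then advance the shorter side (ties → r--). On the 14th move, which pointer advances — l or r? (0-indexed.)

l=0 r=15: min(16,10)*15=150 best=150 *, r--
l=0 r=14: min(16,9)*14=126 best=150, r--
l=0 r=13: min(16,17)*13=208 best=208 *, l++
l=1 r=13: min(15,17)*12=180 best=208, l++
l=2 r=13: min(6,17)*11=66 best=208, l++
l=3 r=13: min(9,17)*10=90 best=208, l++
l=4 r=13: min(2,17)*9=18 best=208, l++
l=5 r=13: min(20,17)*8=136 best=208, r--
l=5 r=12: min(20,3)*7=21 best=208, r--
l=5 r=11: min(20,12)*6=72 best=208, r--
l=5 r=10: min(20,11)*5=55 best=208, r--
l=5 r=9: min(20,11)*4=44 best=208, r--
l=5 r=8: min(20,12)*3=36 best=208, r--
l=5 r=7: min(20,7)*2=14 best=208, r--

r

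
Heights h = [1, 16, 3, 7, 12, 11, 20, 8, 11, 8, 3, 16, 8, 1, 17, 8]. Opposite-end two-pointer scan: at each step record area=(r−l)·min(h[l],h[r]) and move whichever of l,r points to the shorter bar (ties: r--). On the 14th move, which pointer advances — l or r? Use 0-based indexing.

l=0 r=15: min(1,8)*15=15 best=15 *, l++
l=1 r=15: min(16,8)*14=112 best=112 *, r--
l=1 r=14: min(16,17)*13=208 best=208 *, l++
l=2 r=14: min(3,17)*12=36 best=208, l++
l=3 r=14: min(7,17)*11=77 best=208, l++
l=4 r=14: min(12,17)*10=120 best=208, l++
l=5 r=14: min(11,17)*9=99 best=208, l++
l=6 r=14: min(20,17)*8=136 best=208, r--
l=6 r=13: min(20,1)*7=7 best=208, r--
l=6 r=12: min(20,8)*6=48 best=208, r--
l=6 r=11: min(20,16)*5=80 best=208, r--
l=6 r=10: min(20,3)*4=12 best=208, r--
l=6 r=9: min(20,8)*3=24 best=208, r--
l=6 r=8: min(20,11)*2=22 best=208, r--

r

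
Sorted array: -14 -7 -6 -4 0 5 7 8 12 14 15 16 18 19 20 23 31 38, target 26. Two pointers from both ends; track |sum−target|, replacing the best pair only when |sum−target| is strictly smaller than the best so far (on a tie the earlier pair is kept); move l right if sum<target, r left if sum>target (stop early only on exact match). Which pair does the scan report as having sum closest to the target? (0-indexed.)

pair (7, 19) with sum 26 (|Δ|=0)

l=0 r=17: -14+38=24 d=2 *, l++
l=1 r=17: -7+38=31 d=5, r--
l=1 r=16: -7+31=24 d=2, l++
l=2 r=16: -6+31=25 d=1 *, l++
l=3 r=16: -4+31=27 d=1, r--
l=3 r=15: -4+23=19 d=7, l++
l=4 r=15: 0+23=23 d=3, l++
l=5 r=15: 5+23=28 d=2, r--
l=5 r=14: 5+20=25 d=1, l++
l=6 r=14: 7+20=27 d=1, r--
l=6 r=13: 7+19=26 d=0 *, stop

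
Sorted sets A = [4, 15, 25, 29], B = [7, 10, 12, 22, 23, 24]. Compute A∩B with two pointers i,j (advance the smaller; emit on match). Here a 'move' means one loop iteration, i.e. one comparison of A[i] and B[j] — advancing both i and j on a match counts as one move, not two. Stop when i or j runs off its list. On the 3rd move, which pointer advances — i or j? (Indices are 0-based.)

j

[i=0,j=0] 4<7 → i++
[i=1,j=0] 15>7 → j++
[i=1,j=1] 15>10 → j++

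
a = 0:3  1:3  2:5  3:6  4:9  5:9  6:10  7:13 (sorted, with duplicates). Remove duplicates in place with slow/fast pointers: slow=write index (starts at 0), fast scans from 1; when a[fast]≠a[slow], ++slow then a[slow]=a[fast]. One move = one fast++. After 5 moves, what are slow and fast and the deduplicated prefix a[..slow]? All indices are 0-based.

slow=0 fast=1: a[fast]=3=a[slow] dup, fast++
slow=0 fast=2: a[fast]=5≠a[slow]=3 write a[1]=5, slow++,fast++
slow=1 fast=3: a[fast]=6≠a[slow]=5 write a[2]=6, slow++,fast++
slow=2 fast=4: a[fast]=9≠a[slow]=6 write a[3]=9, slow++,fast++
slow=3 fast=5: a[fast]=9=a[slow] dup, fast++

slow=3, fast=6, prefix=[3, 5, 6, 9]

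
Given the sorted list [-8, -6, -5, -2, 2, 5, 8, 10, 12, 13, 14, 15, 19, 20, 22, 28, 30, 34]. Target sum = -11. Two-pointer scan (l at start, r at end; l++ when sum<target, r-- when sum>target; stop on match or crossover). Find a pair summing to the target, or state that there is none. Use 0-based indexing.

l=0 r=17: -8+34=26 >-11, r--
l=0 r=16: -8+30=22 >-11, r--
l=0 r=15: -8+28=20 >-11, r--
l=0 r=14: -8+22=14 >-11, r--
l=0 r=13: -8+20=12 >-11, r--
l=0 r=12: -8+19=11 >-11, r--
l=0 r=11: -8+15=7 >-11, r--
l=0 r=10: -8+14=6 >-11, r--
l=0 r=9: -8+13=5 >-11, r--
l=0 r=8: -8+12=4 >-11, r--
l=0 r=7: -8+10=2 >-11, r--
l=0 r=6: -8+8=0 >-11, r--
l=0 r=5: -8+5=-3 >-11, r--
l=0 r=4: -8+2=-6 >-11, r--
l=0 r=3: -8+-2=-10 >-11, r--
l=0 r=2: -8+-5=-13 <-11, l++
l=1 r=2: -6+-5=-11, found

(-6, -5)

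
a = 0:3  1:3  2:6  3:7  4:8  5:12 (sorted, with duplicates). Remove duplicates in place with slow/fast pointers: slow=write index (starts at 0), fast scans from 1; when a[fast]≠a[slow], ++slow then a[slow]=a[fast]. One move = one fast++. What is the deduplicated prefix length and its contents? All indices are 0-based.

length 5; prefix = [3, 6, 7, 8, 12]

(s=0,f=1) a[fast]=3=a[slow] dup → fast++
(s=0,f=2) a[fast]=6≠a[slow]=3 write a[1]=6 → slow++,fast++
(s=1,f=3) a[fast]=7≠a[slow]=6 write a[2]=7 → slow++,fast++
(s=2,f=4) a[fast]=8≠a[slow]=7 write a[3]=8 → slow++,fast++
(s=3,f=5) a[fast]=12≠a[slow]=8 write a[4]=12 → slow++,fast++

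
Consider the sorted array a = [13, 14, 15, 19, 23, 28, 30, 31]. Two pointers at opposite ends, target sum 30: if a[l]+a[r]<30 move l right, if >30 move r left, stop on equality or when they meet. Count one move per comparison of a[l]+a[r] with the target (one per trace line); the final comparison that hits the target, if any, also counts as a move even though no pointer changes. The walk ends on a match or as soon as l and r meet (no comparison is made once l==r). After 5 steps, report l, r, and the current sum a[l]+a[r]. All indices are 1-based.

l=1, r=3, sum=28

[1,8] 13+31=44 >30 → r--
[1,7] 13+30=43 >30 → r--
[1,6] 13+28=41 >30 → r--
[1,5] 13+23=36 >30 → r--
[1,4] 13+19=32 >30 → r--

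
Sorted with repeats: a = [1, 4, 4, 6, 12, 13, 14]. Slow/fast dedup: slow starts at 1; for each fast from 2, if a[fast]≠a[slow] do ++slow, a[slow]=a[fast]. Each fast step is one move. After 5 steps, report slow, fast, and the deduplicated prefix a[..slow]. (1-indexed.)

(s=1,f=2) a[fast]=4≠a[slow]=1 write a[2]=4 → slow++,fast++
(s=2,f=3) a[fast]=4=a[slow] dup → fast++
(s=2,f=4) a[fast]=6≠a[slow]=4 write a[3]=6 → slow++,fast++
(s=3,f=5) a[fast]=12≠a[slow]=6 write a[4]=12 → slow++,fast++
(s=4,f=6) a[fast]=13≠a[slow]=12 write a[5]=13 → slow++,fast++

slow=5, fast=7, prefix=[1, 4, 6, 12, 13]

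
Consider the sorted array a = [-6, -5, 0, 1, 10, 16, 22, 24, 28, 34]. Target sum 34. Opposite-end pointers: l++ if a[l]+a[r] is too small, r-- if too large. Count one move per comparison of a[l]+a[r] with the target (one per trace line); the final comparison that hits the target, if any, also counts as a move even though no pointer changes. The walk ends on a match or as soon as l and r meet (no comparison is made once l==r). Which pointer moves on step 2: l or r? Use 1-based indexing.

l=1 r=10: -6+34=28 <34, l++
l=2 r=10: -5+34=29 <34, l++

l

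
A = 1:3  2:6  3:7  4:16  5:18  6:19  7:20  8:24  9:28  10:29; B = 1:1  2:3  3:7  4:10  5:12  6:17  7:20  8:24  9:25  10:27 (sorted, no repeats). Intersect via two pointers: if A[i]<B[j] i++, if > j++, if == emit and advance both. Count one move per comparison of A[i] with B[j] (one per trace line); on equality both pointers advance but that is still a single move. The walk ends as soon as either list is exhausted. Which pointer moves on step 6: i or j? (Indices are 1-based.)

i=1 j=1: 3>1, j++
i=1 j=2: 3==3 emit, i++,j++
i=2 j=3: 6<7, i++
i=3 j=3: 7==7 emit, i++,j++
i=4 j=4: 16>10, j++
i=4 j=5: 16>12, j++

j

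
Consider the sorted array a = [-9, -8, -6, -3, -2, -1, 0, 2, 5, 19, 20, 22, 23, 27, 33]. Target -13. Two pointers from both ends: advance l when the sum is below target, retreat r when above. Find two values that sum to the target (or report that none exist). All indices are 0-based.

l=0 r=14: -9+33=24 >-13, r--
l=0 r=13: -9+27=18 >-13, r--
l=0 r=12: -9+23=14 >-13, r--
l=0 r=11: -9+22=13 >-13, r--
l=0 r=10: -9+20=11 >-13, r--
l=0 r=9: -9+19=10 >-13, r--
l=0 r=8: -9+5=-4 >-13, r--
l=0 r=7: -9+2=-7 >-13, r--
l=0 r=6: -9+0=-9 >-13, r--
l=0 r=5: -9+-1=-10 >-13, r--
l=0 r=4: -9+-2=-11 >-13, r--
l=0 r=3: -9+-3=-12 >-13, r--
l=0 r=2: -9+-6=-15 <-13, l++
l=1 r=2: -8+-6=-14 <-13, l++

no pair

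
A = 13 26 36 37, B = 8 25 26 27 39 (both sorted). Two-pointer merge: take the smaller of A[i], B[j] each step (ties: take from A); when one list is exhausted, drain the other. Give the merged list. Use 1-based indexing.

[8, 13, 25, 26, 26, 27, 36, 37, 39]

[i=1,j=1] A[i]=13>B[j]=8 take 8 → j++
[i=1,j=2] A[i]=13<=B[j]=25 take 13 → i++
[i=2,j=2] A[i]=26>B[j]=25 take 25 → j++
[i=2,j=3] A[i]=26<=B[j]=26 take 26 → i++
[i=3,j=3] A[i]=36>B[j]=26 take 26 → j++
[i=3,j=4] A[i]=36>B[j]=27 take 27 → j++
[i=3,j=5] A[i]=36<=B[j]=39 take 36 → i++
[i=4,j=5] A[i]=37<=B[j]=39 take 37 → i++
[i=5,j=5] A done, take B[j]=39 → j++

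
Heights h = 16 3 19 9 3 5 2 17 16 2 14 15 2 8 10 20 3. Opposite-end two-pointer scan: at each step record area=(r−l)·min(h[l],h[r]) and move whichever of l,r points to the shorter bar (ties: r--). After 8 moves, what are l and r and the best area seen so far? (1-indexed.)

l=8, r=16, best area=247

l=1 r=17: min(16,3)*16=48 best=48 *, r--
l=1 r=16: min(16,20)*15=240 best=240 *, l++
l=2 r=16: min(3,20)*14=42 best=240, l++
l=3 r=16: min(19,20)*13=247 best=247 *, l++
l=4 r=16: min(9,20)*12=108 best=247, l++
l=5 r=16: min(3,20)*11=33 best=247, l++
l=6 r=16: min(5,20)*10=50 best=247, l++
l=7 r=16: min(2,20)*9=18 best=247, l++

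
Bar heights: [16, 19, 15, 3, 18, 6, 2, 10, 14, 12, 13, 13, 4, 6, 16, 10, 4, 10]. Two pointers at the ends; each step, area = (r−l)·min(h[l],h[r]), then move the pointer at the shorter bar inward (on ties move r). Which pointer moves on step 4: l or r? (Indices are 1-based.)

[1,18] min(16,10)*17=170 best=170 * → r--
[1,17] min(16,4)*16=64 best=170 → r--
[1,16] min(16,10)*15=150 best=170 → r--
[1,15] min(16,16)*14=224 best=224 * → r--

r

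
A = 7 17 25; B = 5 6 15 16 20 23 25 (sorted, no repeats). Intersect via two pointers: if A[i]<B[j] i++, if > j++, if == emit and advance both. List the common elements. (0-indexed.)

intersection = [25]

[i=0,j=0] 7>5 → j++
[i=0,j=1] 7>6 → j++
[i=0,j=2] 7<15 → i++
[i=1,j=2] 17>15 → j++
[i=1,j=3] 17>16 → j++
[i=1,j=4] 17<20 → i++
[i=2,j=4] 25>20 → j++
[i=2,j=5] 25>23 → j++
[i=2,j=6] 25==25 emit → i++,j++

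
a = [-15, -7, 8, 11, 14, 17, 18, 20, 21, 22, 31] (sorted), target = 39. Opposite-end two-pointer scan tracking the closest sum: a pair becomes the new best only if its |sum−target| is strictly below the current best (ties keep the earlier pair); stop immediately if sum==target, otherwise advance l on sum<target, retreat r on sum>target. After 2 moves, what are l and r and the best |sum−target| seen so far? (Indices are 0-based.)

[0,10] -15+31=16 d=23 * → l++
[1,10] -7+31=24 d=15 * → l++

l=2, r=10, best |Δ|=15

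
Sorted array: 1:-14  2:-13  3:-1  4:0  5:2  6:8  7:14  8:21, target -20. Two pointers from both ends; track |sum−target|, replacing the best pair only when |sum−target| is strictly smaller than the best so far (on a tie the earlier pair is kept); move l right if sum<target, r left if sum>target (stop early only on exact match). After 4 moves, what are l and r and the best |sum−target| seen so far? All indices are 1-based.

[1,8] -14+21=7 d=27 * → r--
[1,7] -14+14=0 d=20 * → r--
[1,6] -14+8=-6 d=14 * → r--
[1,5] -14+2=-12 d=8 * → r--

l=1, r=4, best |Δ|=8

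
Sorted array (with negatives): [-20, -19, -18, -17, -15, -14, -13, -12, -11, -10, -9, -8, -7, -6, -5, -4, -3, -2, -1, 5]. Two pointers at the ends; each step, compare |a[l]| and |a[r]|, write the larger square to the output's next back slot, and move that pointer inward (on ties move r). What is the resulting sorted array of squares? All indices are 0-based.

[1, 4, 9, 16, 25, 25, 36, 49, 64, 81, 100, 121, 144, 169, 196, 225, 289, 324, 361, 400]

l=0 r=19: |-20|>|5| out[19]=400, l++
l=1 r=19: |-19|>|5| out[18]=361, l++
l=2 r=19: |-18|>|5| out[17]=324, l++
l=3 r=19: |-17|>|5| out[16]=289, l++
l=4 r=19: |-15|>|5| out[15]=225, l++
l=5 r=19: |-14|>|5| out[14]=196, l++
l=6 r=19: |-13|>|5| out[13]=169, l++
l=7 r=19: |-12|>|5| out[12]=144, l++
l=8 r=19: |-11|>|5| out[11]=121, l++
l=9 r=19: |-10|>|5| out[10]=100, l++
l=10 r=19: |-9|>|5| out[9]=81, l++
l=11 r=19: |-8|>|5| out[8]=64, l++
l=12 r=19: |-7|>|5| out[7]=49, l++
l=13 r=19: |-6|>|5| out[6]=36, l++
l=14 r=19: |-5|<=|5| out[5]=25, r--
l=14 r=18: |-5|>|-1| out[4]=25, l++
l=15 r=18: |-4|>|-1| out[3]=16, l++
l=16 r=18: |-3|>|-1| out[2]=9, l++
l=17 r=18: |-2|>|-1| out[1]=4, l++
l=18 r=18: |-1|<=|-1| out[0]=1, r--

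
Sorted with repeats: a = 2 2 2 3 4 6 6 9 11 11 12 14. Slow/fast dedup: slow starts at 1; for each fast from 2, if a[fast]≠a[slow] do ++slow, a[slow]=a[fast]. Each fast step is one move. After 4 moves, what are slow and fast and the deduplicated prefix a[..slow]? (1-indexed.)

slow=3, fast=6, prefix=[2, 3, 4]

(s=1,f=2) a[fast]=2=a[slow] dup → fast++
(s=1,f=3) a[fast]=2=a[slow] dup → fast++
(s=1,f=4) a[fast]=3≠a[slow]=2 write a[2]=3 → slow++,fast++
(s=2,f=5) a[fast]=4≠a[slow]=3 write a[3]=4 → slow++,fast++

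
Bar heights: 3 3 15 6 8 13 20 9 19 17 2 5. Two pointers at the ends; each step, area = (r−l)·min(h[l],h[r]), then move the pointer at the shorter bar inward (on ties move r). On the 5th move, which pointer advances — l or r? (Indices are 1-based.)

l

[1,12] min(3,5)*11=33 best=33 * → l++
[2,12] min(3,5)*10=30 best=33 → l++
[3,12] min(15,5)*9=45 best=45 * → r--
[3,11] min(15,2)*8=16 best=45 → r--
[3,10] min(15,17)*7=105 best=105 * → l++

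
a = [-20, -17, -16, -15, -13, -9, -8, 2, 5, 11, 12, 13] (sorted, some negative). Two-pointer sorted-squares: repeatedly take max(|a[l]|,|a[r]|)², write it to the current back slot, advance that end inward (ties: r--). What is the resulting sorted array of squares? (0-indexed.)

[4, 25, 64, 81, 121, 144, 169, 169, 225, 256, 289, 400]

l=0 r=11: |-20|>|13| out[11]=400, l++
l=1 r=11: |-17|>|13| out[10]=289, l++
l=2 r=11: |-16|>|13| out[9]=256, l++
l=3 r=11: |-15|>|13| out[8]=225, l++
l=4 r=11: |-13|<=|13| out[7]=169, r--
l=4 r=10: |-13|>|12| out[6]=169, l++
l=5 r=10: |-9|<=|12| out[5]=144, r--
l=5 r=9: |-9|<=|11| out[4]=121, r--
l=5 r=8: |-9|>|5| out[3]=81, l++
l=6 r=8: |-8|>|5| out[2]=64, l++
l=7 r=8: |2|<=|5| out[1]=25, r--
l=7 r=7: |2|<=|2| out[0]=4, r--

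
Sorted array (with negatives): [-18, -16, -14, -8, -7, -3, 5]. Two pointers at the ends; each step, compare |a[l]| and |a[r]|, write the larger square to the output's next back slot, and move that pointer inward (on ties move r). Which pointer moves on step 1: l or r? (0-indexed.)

l

l=0 r=6: |-18|>|5| out[6]=324, l++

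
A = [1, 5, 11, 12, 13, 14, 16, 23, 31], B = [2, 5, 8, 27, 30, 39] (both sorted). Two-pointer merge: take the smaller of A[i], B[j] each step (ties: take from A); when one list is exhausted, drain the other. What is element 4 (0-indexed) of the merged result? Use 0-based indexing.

merged[4] = 8

[i=0,j=0] A[i]=1<=B[j]=2 take 1 → i++
[i=1,j=0] A[i]=5>B[j]=2 take 2 → j++
[i=1,j=1] A[i]=5<=B[j]=5 take 5 → i++
[i=2,j=1] A[i]=11>B[j]=5 take 5 → j++
[i=2,j=2] A[i]=11>B[j]=8 take 8 → j++
[i=2,j=3] A[i]=11<=B[j]=27 take 11 → i++
[i=3,j=3] A[i]=12<=B[j]=27 take 12 → i++
[i=4,j=3] A[i]=13<=B[j]=27 take 13 → i++
[i=5,j=3] A[i]=14<=B[j]=27 take 14 → i++
[i=6,j=3] A[i]=16<=B[j]=27 take 16 → i++
[i=7,j=3] A[i]=23<=B[j]=27 take 23 → i++
[i=8,j=3] A[i]=31>B[j]=27 take 27 → j++
[i=8,j=4] A[i]=31>B[j]=30 take 30 → j++
[i=8,j=5] A[i]=31<=B[j]=39 take 31 → i++
[i=9,j=5] A done, take B[j]=39 → j++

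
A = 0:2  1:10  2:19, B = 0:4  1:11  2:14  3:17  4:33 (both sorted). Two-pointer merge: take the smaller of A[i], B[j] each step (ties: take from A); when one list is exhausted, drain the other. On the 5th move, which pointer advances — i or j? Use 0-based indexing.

j

[i=0,j=0] A[i]=2<=B[j]=4 take 2 → i++
[i=1,j=0] A[i]=10>B[j]=4 take 4 → j++
[i=1,j=1] A[i]=10<=B[j]=11 take 10 → i++
[i=2,j=1] A[i]=19>B[j]=11 take 11 → j++
[i=2,j=2] A[i]=19>B[j]=14 take 14 → j++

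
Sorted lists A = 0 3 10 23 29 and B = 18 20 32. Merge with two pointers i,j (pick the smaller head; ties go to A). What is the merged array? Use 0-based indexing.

[0, 3, 10, 18, 20, 23, 29, 32]

i=0 j=0: A[i]=0<=B[j]=18 take 0, i++
i=1 j=0: A[i]=3<=B[j]=18 take 3, i++
i=2 j=0: A[i]=10<=B[j]=18 take 10, i++
i=3 j=0: A[i]=23>B[j]=18 take 18, j++
i=3 j=1: A[i]=23>B[j]=20 take 20, j++
i=3 j=2: A[i]=23<=B[j]=32 take 23, i++
i=4 j=2: A[i]=29<=B[j]=32 take 29, i++
i=5 j=2: A done, take B[j]=32, j++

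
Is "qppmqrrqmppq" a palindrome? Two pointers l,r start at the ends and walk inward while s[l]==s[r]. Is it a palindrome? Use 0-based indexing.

l=0 r=11: 'q'=='q', l++,r--
l=1 r=10: 'p'=='p', l++,r--
l=2 r=9: 'p'=='p', l++,r--
l=3 r=8: 'm'=='m', l++,r--
l=4 r=7: 'q'=='q', l++,r--
l=5 r=6: 'r'=='r', l++,r--

palindrome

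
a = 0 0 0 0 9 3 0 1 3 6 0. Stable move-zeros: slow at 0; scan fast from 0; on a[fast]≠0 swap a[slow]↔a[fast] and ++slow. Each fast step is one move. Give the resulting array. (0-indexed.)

slow=0 fast=0: a[fast]=0, fast++
slow=0 fast=1: a[fast]=0, fast++
slow=0 fast=2: a[fast]=0, fast++
slow=0 fast=3: a[fast]=0, fast++
slow=0 fast=4: a[fast]=9≠0 swap→a[0]=9, slow++,fast++
slow=1 fast=5: a[fast]=3≠0 swap→a[1]=3, slow++,fast++
slow=2 fast=6: a[fast]=0, fast++
slow=2 fast=7: a[fast]=1≠0 swap→a[2]=1, slow++,fast++
slow=3 fast=8: a[fast]=3≠0 swap→a[3]=3, slow++,fast++
slow=4 fast=9: a[fast]=6≠0 swap→a[4]=6, slow++,fast++
slow=5 fast=10: a[fast]=0, fast++

[9, 3, 1, 3, 6, 0, 0, 0, 0, 0, 0]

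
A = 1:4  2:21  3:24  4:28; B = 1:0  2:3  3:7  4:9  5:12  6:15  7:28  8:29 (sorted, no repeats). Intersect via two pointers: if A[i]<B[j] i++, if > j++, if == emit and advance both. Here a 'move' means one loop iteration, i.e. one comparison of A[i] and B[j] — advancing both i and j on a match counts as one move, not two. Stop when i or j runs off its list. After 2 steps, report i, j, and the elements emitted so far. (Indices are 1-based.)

i=1 j=1: 4>0, j++
i=1 j=2: 4>3, j++

i=1, j=3, emitted=[]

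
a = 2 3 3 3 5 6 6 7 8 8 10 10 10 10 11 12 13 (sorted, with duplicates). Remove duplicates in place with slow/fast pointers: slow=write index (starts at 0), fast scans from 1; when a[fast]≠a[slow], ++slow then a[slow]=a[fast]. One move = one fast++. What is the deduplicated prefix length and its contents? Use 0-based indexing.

length 10; prefix = [2, 3, 5, 6, 7, 8, 10, 11, 12, 13]

slow=0 fast=1: a[fast]=3≠a[slow]=2 write a[1]=3, slow++,fast++
slow=1 fast=2: a[fast]=3=a[slow] dup, fast++
slow=1 fast=3: a[fast]=3=a[slow] dup, fast++
slow=1 fast=4: a[fast]=5≠a[slow]=3 write a[2]=5, slow++,fast++
slow=2 fast=5: a[fast]=6≠a[slow]=5 write a[3]=6, slow++,fast++
slow=3 fast=6: a[fast]=6=a[slow] dup, fast++
slow=3 fast=7: a[fast]=7≠a[slow]=6 write a[4]=7, slow++,fast++
slow=4 fast=8: a[fast]=8≠a[slow]=7 write a[5]=8, slow++,fast++
slow=5 fast=9: a[fast]=8=a[slow] dup, fast++
slow=5 fast=10: a[fast]=10≠a[slow]=8 write a[6]=10, slow++,fast++
slow=6 fast=11: a[fast]=10=a[slow] dup, fast++
slow=6 fast=12: a[fast]=10=a[slow] dup, fast++
slow=6 fast=13: a[fast]=10=a[slow] dup, fast++
slow=6 fast=14: a[fast]=11≠a[slow]=10 write a[7]=11, slow++,fast++
slow=7 fast=15: a[fast]=12≠a[slow]=11 write a[8]=12, slow++,fast++
slow=8 fast=16: a[fast]=13≠a[slow]=12 write a[9]=13, slow++,fast++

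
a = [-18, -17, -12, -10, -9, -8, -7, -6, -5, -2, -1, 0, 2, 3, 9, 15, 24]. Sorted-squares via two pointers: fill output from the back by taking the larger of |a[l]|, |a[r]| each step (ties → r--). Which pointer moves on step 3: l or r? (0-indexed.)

l

l=0 r=16: |-18|<=|24| out[16]=576, r--
l=0 r=15: |-18|>|15| out[15]=324, l++
l=1 r=15: |-17|>|15| out[14]=289, l++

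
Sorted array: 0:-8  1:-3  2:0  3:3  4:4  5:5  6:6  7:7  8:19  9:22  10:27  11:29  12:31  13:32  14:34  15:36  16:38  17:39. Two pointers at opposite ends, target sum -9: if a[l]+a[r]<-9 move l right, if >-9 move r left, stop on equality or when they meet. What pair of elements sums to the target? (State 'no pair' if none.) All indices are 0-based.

l=0 r=17: -8+39=31 >-9, r--
l=0 r=16: -8+38=30 >-9, r--
l=0 r=15: -8+36=28 >-9, r--
l=0 r=14: -8+34=26 >-9, r--
l=0 r=13: -8+32=24 >-9, r--
l=0 r=12: -8+31=23 >-9, r--
l=0 r=11: -8+29=21 >-9, r--
l=0 r=10: -8+27=19 >-9, r--
l=0 r=9: -8+22=14 >-9, r--
l=0 r=8: -8+19=11 >-9, r--
l=0 r=7: -8+7=-1 >-9, r--
l=0 r=6: -8+6=-2 >-9, r--
l=0 r=5: -8+5=-3 >-9, r--
l=0 r=4: -8+4=-4 >-9, r--
l=0 r=3: -8+3=-5 >-9, r--
l=0 r=2: -8+0=-8 >-9, r--
l=0 r=1: -8+-3=-11 <-9, l++

no pair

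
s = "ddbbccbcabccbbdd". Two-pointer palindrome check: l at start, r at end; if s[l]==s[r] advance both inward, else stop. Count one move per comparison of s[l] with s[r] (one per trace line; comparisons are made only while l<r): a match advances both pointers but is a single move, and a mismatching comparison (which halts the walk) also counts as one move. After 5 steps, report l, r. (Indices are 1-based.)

l=6, r=11

[1,16] 'd'=='d' → l++,r--
[2,15] 'd'=='d' → l++,r--
[3,14] 'b'=='b' → l++,r--
[4,13] 'b'=='b' → l++,r--
[5,12] 'c'=='c' → l++,r--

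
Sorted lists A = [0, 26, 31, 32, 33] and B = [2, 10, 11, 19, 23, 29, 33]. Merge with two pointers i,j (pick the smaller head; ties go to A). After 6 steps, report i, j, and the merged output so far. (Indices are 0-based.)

i=0 j=0: A[i]=0<=B[j]=2 take 0, i++
i=1 j=0: A[i]=26>B[j]=2 take 2, j++
i=1 j=1: A[i]=26>B[j]=10 take 10, j++
i=1 j=2: A[i]=26>B[j]=11 take 11, j++
i=1 j=3: A[i]=26>B[j]=19 take 19, j++
i=1 j=4: A[i]=26>B[j]=23 take 23, j++

i=1, j=5, merged so far=[0, 2, 10, 11, 19, 23]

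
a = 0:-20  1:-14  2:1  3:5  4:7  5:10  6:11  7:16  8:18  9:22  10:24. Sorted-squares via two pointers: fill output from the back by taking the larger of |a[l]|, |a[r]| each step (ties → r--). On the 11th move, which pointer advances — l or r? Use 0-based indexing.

l=0 r=10: |-20|<=|24| out[10]=576, r--
l=0 r=9: |-20|<=|22| out[9]=484, r--
l=0 r=8: |-20|>|18| out[8]=400, l++
l=1 r=8: |-14|<=|18| out[7]=324, r--
l=1 r=7: |-14|<=|16| out[6]=256, r--
l=1 r=6: |-14|>|11| out[5]=196, l++
l=2 r=6: |1|<=|11| out[4]=121, r--
l=2 r=5: |1|<=|10| out[3]=100, r--
l=2 r=4: |1|<=|7| out[2]=49, r--
l=2 r=3: |1|<=|5| out[1]=25, r--
l=2 r=2: |1|<=|1| out[0]=1, r--

r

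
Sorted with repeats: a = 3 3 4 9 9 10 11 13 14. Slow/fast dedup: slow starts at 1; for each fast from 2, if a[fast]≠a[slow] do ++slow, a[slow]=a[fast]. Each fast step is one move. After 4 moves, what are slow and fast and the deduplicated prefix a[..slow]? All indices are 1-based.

(s=1,f=2) a[fast]=3=a[slow] dup → fast++
(s=1,f=3) a[fast]=4≠a[slow]=3 write a[2]=4 → slow++,fast++
(s=2,f=4) a[fast]=9≠a[slow]=4 write a[3]=9 → slow++,fast++
(s=3,f=5) a[fast]=9=a[slow] dup → fast++

slow=3, fast=6, prefix=[3, 4, 9]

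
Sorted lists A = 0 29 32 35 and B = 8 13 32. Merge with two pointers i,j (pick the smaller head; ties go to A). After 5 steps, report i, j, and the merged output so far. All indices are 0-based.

i=3, j=2, merged so far=[0, 8, 13, 29, 32]

i=0 j=0: A[i]=0<=B[j]=8 take 0, i++
i=1 j=0: A[i]=29>B[j]=8 take 8, j++
i=1 j=1: A[i]=29>B[j]=13 take 13, j++
i=1 j=2: A[i]=29<=B[j]=32 take 29, i++
i=2 j=2: A[i]=32<=B[j]=32 take 32, i++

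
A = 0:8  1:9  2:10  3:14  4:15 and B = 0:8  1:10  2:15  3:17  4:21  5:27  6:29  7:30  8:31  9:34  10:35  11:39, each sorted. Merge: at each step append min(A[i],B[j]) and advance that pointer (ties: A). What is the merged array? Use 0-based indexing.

[8, 8, 9, 10, 10, 14, 15, 15, 17, 21, 27, 29, 30, 31, 34, 35, 39]

i=0 j=0: A[i]=8<=B[j]=8 take 8, i++
i=1 j=0: A[i]=9>B[j]=8 take 8, j++
i=1 j=1: A[i]=9<=B[j]=10 take 9, i++
i=2 j=1: A[i]=10<=B[j]=10 take 10, i++
i=3 j=1: A[i]=14>B[j]=10 take 10, j++
i=3 j=2: A[i]=14<=B[j]=15 take 14, i++
i=4 j=2: A[i]=15<=B[j]=15 take 15, i++
i=5 j=2: A done, take B[j]=15, j++
i=5 j=3: A done, take B[j]=17, j++
i=5 j=4: A done, take B[j]=21, j++
i=5 j=5: A done, take B[j]=27, j++
i=5 j=6: A done, take B[j]=29, j++
i=5 j=7: A done, take B[j]=30, j++
i=5 j=8: A done, take B[j]=31, j++
i=5 j=9: A done, take B[j]=34, j++
i=5 j=10: A done, take B[j]=35, j++
i=5 j=11: A done, take B[j]=39, j++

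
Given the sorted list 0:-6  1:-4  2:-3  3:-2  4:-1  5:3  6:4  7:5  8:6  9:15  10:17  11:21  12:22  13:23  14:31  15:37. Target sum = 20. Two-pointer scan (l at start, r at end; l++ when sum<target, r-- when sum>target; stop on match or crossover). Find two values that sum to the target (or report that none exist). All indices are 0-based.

l=0 r=15: -6+37=31 >20, r--
l=0 r=14: -6+31=25 >20, r--
l=0 r=13: -6+23=17 <20, l++
l=1 r=13: -4+23=19 <20, l++
l=2 r=13: -3+23=20, found

(-3, 23)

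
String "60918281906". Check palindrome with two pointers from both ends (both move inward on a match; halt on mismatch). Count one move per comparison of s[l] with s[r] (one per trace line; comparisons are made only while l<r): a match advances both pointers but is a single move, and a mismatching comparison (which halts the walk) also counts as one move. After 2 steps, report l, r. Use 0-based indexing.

l=2, r=8

l=0 r=10: '6'=='6', l++,r--
l=1 r=9: '0'=='0', l++,r--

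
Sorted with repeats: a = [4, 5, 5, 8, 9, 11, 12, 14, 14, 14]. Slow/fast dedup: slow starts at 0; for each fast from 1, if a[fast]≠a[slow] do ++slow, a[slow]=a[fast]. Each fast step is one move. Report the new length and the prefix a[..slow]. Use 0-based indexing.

slow=0 fast=1: a[fast]=5≠a[slow]=4 write a[1]=5, slow++,fast++
slow=1 fast=2: a[fast]=5=a[slow] dup, fast++
slow=1 fast=3: a[fast]=8≠a[slow]=5 write a[2]=8, slow++,fast++
slow=2 fast=4: a[fast]=9≠a[slow]=8 write a[3]=9, slow++,fast++
slow=3 fast=5: a[fast]=11≠a[slow]=9 write a[4]=11, slow++,fast++
slow=4 fast=6: a[fast]=12≠a[slow]=11 write a[5]=12, slow++,fast++
slow=5 fast=7: a[fast]=14≠a[slow]=12 write a[6]=14, slow++,fast++
slow=6 fast=8: a[fast]=14=a[slow] dup, fast++
slow=6 fast=9: a[fast]=14=a[slow] dup, fast++

length 7; prefix = [4, 5, 8, 9, 11, 12, 14]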